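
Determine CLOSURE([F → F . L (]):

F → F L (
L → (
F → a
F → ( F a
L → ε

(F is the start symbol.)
To compute CLOSURE, for each item [A → α.Bβ] where B is a non-terminal, add [B → .γ] for all productions B → γ; repeat for the newly added items until nothing changes.

Start with: [F → F . L (]
  [F → F . L (] has the dot before L: add [L → . (], [L → .]
No further items can be added.

CLOSURE = { [F → F . L (], [L → . (], [L → .] }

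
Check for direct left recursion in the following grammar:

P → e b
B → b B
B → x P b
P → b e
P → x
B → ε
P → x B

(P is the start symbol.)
No direct left recursion

P → e b: starts with e
B → b B: starts with b
B → x P b: starts with x
P → b e: starts with b
P → x: starts with x
B → ε: starts with ε
P → x B: starts with x

No direct left recursion found.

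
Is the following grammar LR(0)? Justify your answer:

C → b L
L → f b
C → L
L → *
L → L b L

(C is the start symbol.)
Augment with C' → C and build the canonical LR(0) collection (I0 = CLOSURE({[C' → . C]}), then GOTO on every symbol after a dot until no new states appear). It has 10 states:
  I0: { [C → . L], [C → . b L], [C' → . C], [L → . *], [L → . L b L], [L → . f b] }  — shift
  I1: { [L → * .] }  — reduce
  I2: { [C' → C .] }  — accept
  I3: { [C → L .], [L → L . b L] }  — shift, reduce
  I4: { [C → b . L], [L → . *], [L → . L b L], [L → . f b] }  — shift
  I5: { [L → f . b] }  — shift
  I6: { [L → f b .] }  — reduce
  I7: { [C → b L .], [L → L . b L] }  — shift, reduce
  I8: { [L → . *], [L → . L b L], [L → . f b], [L → L b . L] }  — shift
  I9: { [L → L . b L], [L → L b L .] }  — shift, reduce

Conflict in state I3:
  Shift-reduce conflict between [C → L .] and [L → L . b L]
So the grammar is NOT LR(0).

Answer: No. Shift-reduce conflict between [C → L .] and [L → L . b L]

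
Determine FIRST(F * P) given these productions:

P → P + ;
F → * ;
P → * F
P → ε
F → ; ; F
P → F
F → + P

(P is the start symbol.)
FIRST sets of the non-terminals involved (from the grammar, by fixed-point iteration):
  FIRST(F) = { '*', '+', ';' }

To compute FIRST(F * P), process the symbols left to right:
Symbol F is a non-terminal. Add FIRST(F) \ {ε} = { '*', '+', ';' }
F is not nullable (ε ∉ FIRST(F)), so stop here.
FIRST(F * P) = { '*', '+', ';' }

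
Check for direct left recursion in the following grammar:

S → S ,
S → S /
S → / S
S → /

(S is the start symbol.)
Yes, S is left-recursive

Direct left recursion occurs when N → N α for some non-terminal N (the right-hand side begins with the left-hand side itself).

S → S ,: LEFT RECURSIVE (starts with S)
S → S /: LEFT RECURSIVE (starts with S)
S → / S: starts with '/'
S → /: starts with '/'

The grammar has direct left recursion on: S.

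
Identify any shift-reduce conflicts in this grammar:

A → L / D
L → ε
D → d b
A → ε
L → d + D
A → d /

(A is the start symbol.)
A shift-reduce conflict occurs when an LR(0) state has both:
  - a complete (reduce) item [A → α .] (dot at the end), and
  - a shift item [B → β . c γ] (dot before a terminal).

Augment with A' → A and build the canonical LR(0) collection (I0 = CLOSURE({[A' → . A]}), then GOTO on every symbol after a dot until no new states appear). It has 11 states:
  I0: { [A → . L / D], [A → . d /], [A → .], [A' → . A], [L → . d + D], [L → .] }  — shift, 2 reduces
  I1: { [A' → A .] }  — accept
  I2: { [A → L . / D] }  — shift
  I3: { [A → d . /], [L → d . + D] }  — shift
  I4: { [D → . d b], [L → d + . D] }  — shift
  I5: { [A → d / .] }  — reduce
  I6: { [L → d + D .] }  — reduce
  I7: { [D → d . b] }  — shift
  I8: { [D → d b .] }  — reduce
  I9: { [A → L / . D], [D → . d b] }  — shift
  I10: { [A → L / D .] }  — reduce

I0 contains reduce items [A → .], [L → .] and shift items [A → . d /], [L → . d + D] — shift-reduce conflict.

Answer: Yes — I0: [A → .] vs [A → . d /]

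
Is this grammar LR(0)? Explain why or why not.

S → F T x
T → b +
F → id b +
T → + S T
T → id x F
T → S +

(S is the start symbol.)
Yes, the grammar is LR(0)

A grammar is LR(0) if no state in the canonical LR(0) collection has:
  - both a shift item (dot before a terminal) and a complete item (shift-reduce conflict), or
  - two or more complete items (reduce-reduce conflict; the accept item [S' → S .] counts as a complete item here).

Augment with S' → S and build the canonical LR(0) collection (I0 = CLOSURE({[S' → . S]}), then GOTO on every symbol after a dot until no new states appear). It has 18 states:
  I0: { [F → . id b +], [S → . F T x], [S' → . S] }  — shift
  I1: { [F → . id b +], [S → . F T x], [S → F . T x], [T → . + S T], [T → . S +], [T → . b +], [T → . id x F] }  — shift
  I2: { [S' → S .] }  — accept
  I3: { [F → id . b +] }  — shift
  I4: { [F → id b . +] }  — shift
  I5: { [F → id b + .] }  — reduce
  I6: { [F → . id b +], [S → . F T x], [T → + . S T] }  — shift
  I7: { [T → S . +] }  — shift
  I8: { [S → F T . x] }  — shift
  I9: { [T → b . +] }  — shift
  I10: { [F → id . b +], [T → id . x F] }  — shift
  I11: { [F → . id b +], [T → id x . F] }  — shift
  I12: { [T → id x F .] }  — reduce
  I13: { [T → b + .] }  — reduce
  I14: { [S → F T x .] }  — reduce
  I15: { [T → S + .] }  — reduce
  I16: { [F → . id b +], [S → . F T x], [T → + S . T], [T → . + S T], [T → . S +], [T → . b +], [T → . id x F] }  — shift
  I17: { [T → + S T .] }  — reduce

Every state is either a pure shift/goto state or contains exactly one complete item and nothing to shift — no conflicts. The grammar is LR(0).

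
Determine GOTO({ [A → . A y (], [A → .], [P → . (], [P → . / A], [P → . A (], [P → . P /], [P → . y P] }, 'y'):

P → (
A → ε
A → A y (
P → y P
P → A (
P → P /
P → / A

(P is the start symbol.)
GOTO(I, 'y') = CLOSURE({ [A → αX.β] : [A → α.Xβ] ∈ I, X = 'y' })

Items with dot before 'y', with the dot advanced:
  [P → . y P] → [P → y . P]
Closure of the advanced items:
  [P → y . P] has the dot before P: add [P → . (], [P → . y P], [P → . A (], [P → . P /], [P → . / A]
  [P → . A (] has the dot before A: add [A → .], [A → . A y (]

GOTO = { [A → . A y (], [A → .], [P → . (], [P → . / A], [P → . A (], [P → . P /], [P → . y P], [P → y . P] }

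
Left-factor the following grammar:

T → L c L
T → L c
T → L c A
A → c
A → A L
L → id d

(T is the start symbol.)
T → L c T'
T' → L
T' → ε
T' → A
A → c
A → A L
L → id d

Left-factoring transforms A → αβ₁ | αβ₂ into A → αA' and A' → β₁ | β₂
(α is the longest common prefix among the alternatives). Repeat until
no nonterminal has two alternatives with a common prefix.

Round 1: T has alternatives sharing prefix 'L c'. Introduce T': T → L c T'
  Add: T' → L
  Add: T' → ε
  Add: T' → A

No remaining common prefixes — done.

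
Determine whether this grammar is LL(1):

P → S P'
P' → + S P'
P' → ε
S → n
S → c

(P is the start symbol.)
Yes, the grammar is LL(1).

A grammar is LL(1) if for each non-terminal N with multiple productions, the predict sets of those productions are pairwise disjoint, where PREDICT(N → α) = (FIRST(α) \ {ε}) ∪ (FOLLOW(N) if α ⇒* ε).

Relevant sets:
  FOLLOW(P') = { $ }

For P':
  PREDICT(P' → '+' S P') = { '+' }
  PREDICT(P' → ε) = { $ }
For S:
  PREDICT(S → n) = { 'n' }
  PREDICT(S → c) = { 'c' }
P has a single production, so nothing to check there.

All predict sets are disjoint. The grammar IS LL(1).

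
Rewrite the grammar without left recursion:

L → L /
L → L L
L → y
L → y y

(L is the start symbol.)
L → y L'
L → y y L'
L' → / L'
L' → L L'
L' → ε

L is directly left-recursive. The standard transformation for
  A → A α₁ | ... | A α_m | β₁ | ... | β_n
is
  A  → β₁ A' | ... | β_n A'
  A' → α₁ A' | ... | α_m A' | ε

L → y becomes L → y L'
L → y y becomes L → y y L'
L → L / becomes L' → / L'
L → L L becomes L' → L L'
Add L' → ε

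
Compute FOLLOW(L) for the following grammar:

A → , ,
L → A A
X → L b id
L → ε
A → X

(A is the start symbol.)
To compute FOLLOW(L), find every occurrence of L on a right-hand side N → α L β: add FIRST(β) \ {ε}, and if β is empty or nullable also add FOLLOW(N). Iterate to a fixed point.

In X → L b id: L is followed by b id, add FIRST(b id) \ {ε} = { 'b' }

Taking the union: FOLLOW(L) = { 'b' }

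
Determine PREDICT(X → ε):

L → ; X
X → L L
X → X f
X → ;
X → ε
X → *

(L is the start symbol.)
{ $, ';', 'f' }

PREDICT(X → ε) = (FIRST(RHS) \ {ε}) ∪ (FOLLOW(X) if ε ∈ FIRST(RHS), i.e. RHS ⇒* ε)
The right-hand side is ε (FIRST(ε) = { ε }), so the predict set is FOLLOW(X) = { $, ';', 'f' }
PREDICT(X → ε) = { $, ';', 'f' }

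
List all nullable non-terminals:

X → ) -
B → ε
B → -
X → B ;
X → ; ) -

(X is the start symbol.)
{ 'B' }

A non-terminal is nullable if it can derive ε (the empty string): either it has an ε-production, or it has a production whose right-hand side consists entirely of nullable non-terminals.

ε-productions: B → ε
So B is immediately nullable.
No further non-terminal can be added: every production for the remaining non-terminals contains a terminal or a non-nullable non-terminal.
Nullable = { 'B' }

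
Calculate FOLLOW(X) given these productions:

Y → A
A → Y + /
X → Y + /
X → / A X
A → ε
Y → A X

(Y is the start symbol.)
In X → / A X: X is at the end; this adds FOLLOW(X) to itself — nothing new
In Y → A X: X is at the end, add FOLLOW(Y)

The FOLLOW sets referred to above (computed the same way, to a fixed point):
  FOLLOW(Y) = { $, '+' }

Taking the union: FOLLOW(X) = { $, '+' }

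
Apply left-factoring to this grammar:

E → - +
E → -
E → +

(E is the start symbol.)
E → - E'
E' → +
E' → ε
E → +

Left-factoring transforms A → αβ₁ | αβ₂ into A → αA' and A' → β₁ | β₂
(α is the longest common prefix among the alternatives). Repeat until
no nonterminal has two alternatives with a common prefix.

Round 1: E has alternatives sharing prefix '-'. Introduce E': E → - E'
  Add: E' → +
  Add: E' → ε

No remaining common prefixes — done.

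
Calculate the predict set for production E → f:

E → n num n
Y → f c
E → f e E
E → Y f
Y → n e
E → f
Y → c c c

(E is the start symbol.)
PREDICT(E → f) = (FIRST(RHS) \ {ε}) ∪ (FOLLOW(E) if ε ∈ FIRST(RHS), i.e. RHS ⇒* ε)
FIRST(f) = { 'f' }
ε ∉ FIRST(f), so FOLLOW(E) is not added.
PREDICT(E → f) = { 'f' }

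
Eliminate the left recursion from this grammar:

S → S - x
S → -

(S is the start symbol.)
S → - S'
S' → - x S'
S' → ε

S is directly left-recursive. The standard transformation for
  A → A α₁ | ... | A α_m | β₁ | ... | β_n
is
  A  → β₁ A' | ... | β_n A'
  A' → α₁ A' | ... | α_m A' | ε

S → - becomes S → - S'
S → S - x becomes S' → - x S'
Add S' → ε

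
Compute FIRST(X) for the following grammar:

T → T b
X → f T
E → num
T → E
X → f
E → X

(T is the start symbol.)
{ 'f' }

From X → f T:
  - f is a terminal: add 'f' and stop
From X → f:
  - f is a terminal: add 'f' and stop

Collecting: FIRST(X) = { 'f' }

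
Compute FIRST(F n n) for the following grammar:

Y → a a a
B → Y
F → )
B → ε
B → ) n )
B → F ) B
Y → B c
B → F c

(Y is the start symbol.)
{ ')' }

FIRST sets of the non-terminals involved (from the grammar, by fixed-point iteration):
  FIRST(F) = { ')' }

To compute FIRST(F n n), process the symbols left to right:
Symbol F is a non-terminal. Add FIRST(F) \ {ε} = { ')' }
F is not nullable (ε ∉ FIRST(F)), so stop here.
FIRST(F n n) = { ')' }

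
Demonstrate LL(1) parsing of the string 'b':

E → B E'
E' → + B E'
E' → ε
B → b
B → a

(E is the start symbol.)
Stack is shown with the top on the left.

Stack   Input  Action
---------------------
E $     b $    output E → B E'
B E' $  b $    output B → b
b E' $  b $    match 'b'
E' $    $      output E' → ε
$       $      accept

The string is accepted.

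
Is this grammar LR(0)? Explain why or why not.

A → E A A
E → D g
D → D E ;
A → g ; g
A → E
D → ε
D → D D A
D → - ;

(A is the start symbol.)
No. Shift-reduce conflict between [D → .] and [A → . g ; g]

Augment with A' → A and build the canonical LR(0) collection (I0 = CLOSURE({[A' → . A]}), then GOTO on every symbol after a dot until no new states appear). It has 18 states:
  I0: { [A → . E A A], [A → . E], [A → . g ; g], [A' → . A], [D → . - ;], [D → . D D A], [D → . D E ;], [D → .], [E → . D g] }  — shift, reduce
  I1: { [D → - . ;] }  — shift
  I2: { [A' → A .] }  — accept
  I3: { [D → . - ;], [D → . D D A], [D → . D E ;], [D → .], [D → D . D A], [D → D . E ;], [E → . D g], [E → D . g] }  — shift, reduce
  I4: { [A → . E A A], [A → . E], [A → . g ; g], [A → E . A A], [A → E .], [D → . - ;], [D → . D D A], [D → . D E ;], [D → .], [E → . D g] }  — shift, 2 reduces
  I5: { [A → g . ; g] }  — shift
  I6: { [A → g ; . g] }  — shift
  I7: { [A → g ; g .] }  — reduce
  I8: { [A → . E A A], [A → . E], [A → . g ; g], [A → E A . A], [D → . - ;], [D → . D D A], [D → . D E ;], [D → .], [E → . D g] }  — shift, reduce
  I9: { [A → E A A .] }  — reduce
  I10: { [A → . E A A], [A → . E], [A → . g ; g], [D → . - ;], [D → . D D A], [D → . D E ;], [D → .], [D → D . D A], [D → D . E ;], [D → D D . A], [E → . D g], [E → D . g] }  — shift, reduce
  I11: { [D → D E . ;] }  — shift
  I12: { [E → D g .] }  — reduce
  I13: { [D → D E ; .] }  — reduce
  I14: { [D → D D A .] }  — reduce
  I15: { [A → . E A A], [A → . E], [A → . g ; g], [A → E . A A], [A → E .], [D → . - ;], [D → . D D A], [D → . D E ;], [D → .], [D → D E . ;], [E → . D g] }  — shift, 2 reduces
  I16: { [A → g . ; g], [E → D g .] }  — shift, reduce
  I17: { [D → - ; .] }  — reduce

Conflict in state I0:
  Shift-reduce conflict between [D → .] and [A → . g ; g]
So the grammar is NOT LR(0).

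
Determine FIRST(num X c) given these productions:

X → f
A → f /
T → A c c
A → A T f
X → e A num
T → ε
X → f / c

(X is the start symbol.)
To compute FIRST(num X c), process the symbols left to right:
Symbol num is a terminal. Add 'num' and stop.
FIRST(num X c) = { 'num' }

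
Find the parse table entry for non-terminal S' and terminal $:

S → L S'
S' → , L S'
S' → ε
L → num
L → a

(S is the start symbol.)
S' → ε

To find M[S', $], we find productions for S' where $ is in the predict set (PREDICT(N → α) = (FIRST(α) \ {ε}) ∪ (FOLLOW(N) if α ⇒* ε)).

Relevant sets:
  FOLLOW(S') = { $ }

S' → , L S': PREDICT = { ',' }
S' → ε: PREDICT = { $ }
  $ is in predict set, so this production goes in M[S', $]

M[S', $] = S' → ε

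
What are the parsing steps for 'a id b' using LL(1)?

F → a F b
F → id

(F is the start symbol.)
LL(1) parsing maintains a stack (initially the start symbol over $) and the input. At each step: if the stack top is a terminal, match it against the current input token; if it is a non-terminal N, replace it with the RHS of M[N, lookahead] (the unique production whose predict set contains the lookahead).

Stack is shown with the top on the left.

Stack    Input     Action
-------------------------
F $      a id b $  output F → a F b
a F b $  a id b $  match 'a'
F b $    id b $    output F → id
id b $   id b $    match 'id'
b $      b $       match 'b'
$        $         accept

The string is accepted.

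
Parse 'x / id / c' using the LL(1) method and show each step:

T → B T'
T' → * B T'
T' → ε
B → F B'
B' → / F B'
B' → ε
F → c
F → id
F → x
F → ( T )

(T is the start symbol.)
Stack is shown with the top on the left.

Stack        Input         Action
---------------------------------
T $          x / id / c $  output T → B T'
B T' $       x / id / c $  output B → F B'
F B' T' $    x / id / c $  output F → x
x B' T' $    x / id / c $  match 'x'
B' T' $      / id / c $    output B' → / F B'
/ F B' T' $  / id / c $    match '/'
F B' T' $    id / c $      output F → id
id B' T' $   id / c $      match 'id'
B' T' $      / c $         output B' → / F B'
/ F B' T' $  / c $         match '/'
F B' T' $    c $           output F → c
c B' T' $    c $           match 'c'
B' T' $      $             output B' → ε
T' $         $             output T' → ε
$            $             accept

The string is accepted.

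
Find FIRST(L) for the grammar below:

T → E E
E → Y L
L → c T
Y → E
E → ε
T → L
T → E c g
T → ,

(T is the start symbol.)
To compute FIRST(L), examine every production with L on the left-hand side, reading each right-hand side left to right until a non-nullable symbol is reached.

From L → c T:
  - c is a terminal: add 'c' and stop

Collecting: FIRST(L) = { 'c' }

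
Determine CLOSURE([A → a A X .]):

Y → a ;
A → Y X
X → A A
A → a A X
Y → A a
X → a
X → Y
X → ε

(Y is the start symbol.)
{ [A → a A X .] }

Start with: [A → a A X .]
The dot is at the end, so nothing is added.

CLOSURE = { [A → a A X .] }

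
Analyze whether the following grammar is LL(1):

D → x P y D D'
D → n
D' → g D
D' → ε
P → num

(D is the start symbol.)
No. Predict set conflict for D': { 'g' }

Relevant sets:
  FOLLOW(D') = { $, 'g' }

For D:
  PREDICT(D → x P y D D') = { 'x' }
  PREDICT(D → n) = { 'n' }
For D':
  PREDICT(D' → g D) = { 'g' }
  PREDICT(D' → ε) = { $, 'g' }
P has a single production, so nothing to check there.

Conflict found: Predict set conflict for D': { 'g' }
The grammar is NOT LL(1).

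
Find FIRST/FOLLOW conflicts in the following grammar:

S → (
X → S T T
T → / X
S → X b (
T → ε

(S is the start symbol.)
A FIRST/FOLLOW conflict occurs when a non-terminal N has a nullable alternative N → β (β ⇒* ε) and another alternative N → α with FIRST(α) ∩ FOLLOW(N) ≠ ∅: on such a lookahead the parser cannot decide between expanding α and letting N vanish via β.

Nullable non-terminals: T.

T: nullable alternative(s) T → ε; FOLLOW(T) = { '/', 'b' }
  T → / X: FIRST \ {ε} = { '/' } — overlaps FOLLOW(T) on { '/' }: CONFLICT
  T → ε: FIRST \ {ε} = { } — this is the only nullable alternative, skip

S, X have no nullable alternative, so no FIRST/FOLLOW check is needed there.

So the grammar has 1 FIRST/FOLLOW conflict (marked CONFLICT above).

Answer: Yes. T → '/' X with FOLLOW(T) on { '/' }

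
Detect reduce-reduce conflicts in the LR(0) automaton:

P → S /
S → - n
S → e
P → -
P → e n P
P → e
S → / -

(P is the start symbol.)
A reduce-reduce conflict occurs when an LR(0) state has two complete items [A → α .] and [B → β .] — both call for a reduction, and with no lookahead the parser cannot choose between them.

Augment with P' → P and build the canonical LR(0) collection (I0 = CLOSURE({[P' → . P]}), then GOTO on every symbol after a dot until no new states appear). It has 11 states:
  I0: { [P → . -], [P → . S /], [P → . e n P], [P → . e], [P' → . P], [S → . - n], [S → . / -], [S → . e] }  — shift
  I1: { [P → - .], [S → - . n] }  — shift, reduce
  I2: { [S → / . -] }  — shift
  I3: { [P' → P .] }  — accept
  I4: { [P → S . /] }  — shift
  I5: { [P → e . n P], [P → e .], [S → e .] }  — shift, 2 reduces
  I6: { [P → . -], [P → . S /], [P → . e n P], [P → . e], [P → e n . P], [S → . - n], [S → . / -], [S → . e] }  — shift
  I7: { [P → e n P .] }  — reduce
  I8: { [P → S / .] }  — reduce
  I9: { [S → / - .] }  — reduce
  I10: { [S → - n .] }  — reduce

I5 contains complete items [P → e .], [S → e .] — reduce-reduce conflict.

Answer: Yes — I5: [P → e .] vs [S → e .]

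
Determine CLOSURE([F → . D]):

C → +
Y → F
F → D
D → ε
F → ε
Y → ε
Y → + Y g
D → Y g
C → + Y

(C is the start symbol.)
{ [D → . Y g], [D → .], [F → . D], [F → .], [Y → . + Y g], [Y → . F], [Y → .] }

To compute CLOSURE, for each item [A → α.Bβ] where B is a non-terminal, add [B → .γ] for all productions B → γ; repeat for the newly added items until nothing changes.

Start with: [F → . D]
  [F → . D] has the dot before D: add [D → .], [D → . Y g]
  [D → . Y g] has the dot before Y: add [Y → . F], [Y → .], [Y → . + Y g]
  [Y → . F] has the dot before F: add [F → .]
No further items can be added.

CLOSURE = { [D → . Y g], [D → .], [F → . D], [F → .], [Y → . + Y g], [Y → . F], [Y → .] }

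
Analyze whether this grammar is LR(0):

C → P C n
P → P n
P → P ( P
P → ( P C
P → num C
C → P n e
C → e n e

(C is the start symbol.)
No. Shift-reduce conflict between [P → P n .] and [C → P n . e]

Augment with C' → C and build the canonical LR(0) collection (I0 = CLOSURE({[C' → . C]}), then GOTO on every symbol after a dot until no new states appear). It has 18 states:
  I0: { [C → . P C n], [C → . P n e], [C → . e n e], [C' → . C], [P → . ( P C], [P → . P ( P], [P → . P n], [P → . num C] }  — shift
  I1: { [P → ( . P C], [P → . ( P C], [P → . P ( P], [P → . P n], [P → . num C] }  — shift
  I2: { [C' → C .] }  — accept
  I3: { [C → . P C n], [C → . P n e], [C → . e n e], [C → P . C n], [C → P . n e], [P → . ( P C], [P → . P ( P], [P → . P n], [P → . num C], [P → P . ( P], [P → P . n] }  — shift
  I4: { [C → e . n e] }  — shift
  I5: { [C → . P C n], [C → . P n e], [C → . e n e], [P → . ( P C], [P → . P ( P], [P → . P n], [P → . num C], [P → num . C] }  — shift
  I6: { [P → num C .] }  — reduce
  I7: { [C → e n . e] }  — shift
  I8: { [C → e n e .] }  — reduce
  I9: { [P → ( . P C], [P → . ( P C], [P → . P ( P], [P → . P n], [P → . num C], [P → P ( . P] }  — shift
  I10: { [C → P C . n] }  — shift
  I11: { [C → P n . e], [P → P n .] }  — shift, reduce
  I12: { [C → P n e .] }  — reduce
  I13: { [C → P C n .] }  — reduce
  I14: { [C → . P C n], [C → . P n e], [C → . e n e], [P → ( P . C], [P → . ( P C], [P → . P ( P], [P → . P n], [P → . num C], [P → P ( P .], [P → P . ( P], [P → P . n] }  — shift, reduce
  I15: { [P → ( P C .] }  — reduce
  I16: { [P → P n .] }  — reduce
  I17: { [C → . P C n], [C → . P n e], [C → . e n e], [P → ( P . C], [P → . ( P C], [P → . P ( P], [P → . P n], [P → . num C], [P → P . ( P], [P → P . n] }  — shift

Conflict in state I11:
  Shift-reduce conflict between [P → P n .] and [C → P n . e]
So the grammar is NOT LR(0).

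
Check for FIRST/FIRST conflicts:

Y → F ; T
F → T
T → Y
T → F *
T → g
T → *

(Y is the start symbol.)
A FIRST/FIRST conflict occurs when two productions N → α and N → β for the same non-terminal have FIRST(α) ∩ FIRST(β) ≠ ∅ (with ε ∈ FIRST of a nullable right-hand side, so two nullable alternatives also conflict).

FIRST sets of the non-terminals at (or reachable through a nullable prefix from) the front of some alternative:
  FIRST(Y) = { '*', 'g' }
  FIRST(F) = { '*', 'g' }

Productions for T:
  T → Y: FIRST = { '*', 'g' }
  T → F *: FIRST = { '*', 'g' }
  T → g: FIRST = { 'g' }
  T → *: FIRST = { '*' }
Y, F have only one production, so no FIRST/FIRST conflict is possible there.

Conflict for T: T → Y and T → F *
  Overlap: { '*', 'g' }
Conflict for T: T → Y and T → g
  Overlap: { 'g' }
Conflict for T: T → Y and T → *
  Overlap: { '*' }
Conflict for T: T → F * and T → g
  Overlap: { 'g' }
Conflict for T: T → F * and T → *
  Overlap: { '*' }

Answer: Yes. T → Y / T → F '*' on { '*', 'g' }; T → Y / T → g on { 'g' }; T → Y / T → '*' on { '*' }; T → F '*' / T → g on { 'g' }; T → F '*' / T → '*' on { '*' }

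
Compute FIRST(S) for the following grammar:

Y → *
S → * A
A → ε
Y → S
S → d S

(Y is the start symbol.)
{ '*', 'd' }

From S → * A:
  - '*' is a terminal: add '*' and stop
From S → d S:
  - d is a terminal: add 'd' and stop

Collecting: FIRST(S) = { '*', 'd' }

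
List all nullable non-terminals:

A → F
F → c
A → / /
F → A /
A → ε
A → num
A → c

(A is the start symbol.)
ε-productions: A → ε
So A is immediately nullable.
No further non-terminal can be added: every production for the remaining non-terminals contains a terminal or a non-nullable non-terminal.
Nullable = { 'A' }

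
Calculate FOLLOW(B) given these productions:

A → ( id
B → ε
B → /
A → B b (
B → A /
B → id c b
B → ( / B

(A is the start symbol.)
{ 'b' }

To compute FOLLOW(B), find every occurrence of B on a right-hand side N → α B β: add FIRST(β) \ {ε}, and if β is empty or nullable also add FOLLOW(N). Iterate to a fixed point.

In A → B b (: B is followed by b '(', add FIRST(b '(') \ {ε} = { 'b' }
In B → ( / B: B is at the end; this adds FOLLOW(B) to itself — nothing new

Taking the union: FOLLOW(B) = { 'b' }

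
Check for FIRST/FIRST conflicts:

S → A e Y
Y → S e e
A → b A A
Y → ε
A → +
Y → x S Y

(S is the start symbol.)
No FIRST/FIRST conflicts.

A FIRST/FIRST conflict occurs when two productions N → α and N → β for the same non-terminal have FIRST(α) ∩ FIRST(β) ≠ ∅ (with ε ∈ FIRST of a nullable right-hand side, so two nullable alternatives also conflict).

FIRST sets of the non-terminals at (or reachable through a nullable prefix from) the front of some alternative:
  FIRST(S) = { '+', 'b' }

Productions for Y:
  Y → S e e: FIRST = { '+', 'b' }
  Y → ε: FIRST = { ε }
  Y → x S Y: FIRST = { 'x' }
Productions for A:
  A → b A A: FIRST = { 'b' }
  A → +: FIRST = { '+' }
S has only one production, so no FIRST/FIRST conflict is possible there.

All alternatives of each non-terminal have pairwise disjoint FIRST sets.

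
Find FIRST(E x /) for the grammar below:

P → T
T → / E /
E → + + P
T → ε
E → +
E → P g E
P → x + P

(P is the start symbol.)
FIRST sets of the non-terminals involved (from the grammar, by fixed-point iteration):
  FIRST(E) = { '+', '/', 'g', 'x' }

To compute FIRST(E x /), process the symbols left to right:
Symbol E is a non-terminal. Add FIRST(E) \ {ε} = { '+', '/', 'g', 'x' }
E is not nullable (ε ∉ FIRST(E)), so stop here.
FIRST(E x /) = { '+', '/', 'g', 'x' }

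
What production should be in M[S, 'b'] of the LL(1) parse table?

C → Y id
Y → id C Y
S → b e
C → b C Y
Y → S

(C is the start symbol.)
S → b e

To find M[S, 'b'], we find productions for S where 'b' is in the predict set (PREDICT(N → α) = (FIRST(α) \ {ε}) ∪ (FOLLOW(N) if α ⇒* ε)).

S → b e: PREDICT = { 'b' }
  'b' is in predict set, so this production goes in M[S, 'b']

M[S, 'b'] = S → b e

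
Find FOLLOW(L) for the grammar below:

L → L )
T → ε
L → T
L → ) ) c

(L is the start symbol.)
To compute FOLLOW(L), find every occurrence of L on a right-hand side N → α L β: add FIRST(β) \ {ε}, and if β is empty or nullable also add FOLLOW(N). Iterate to a fixed point.

L is the start symbol, so $ ∈ FOLLOW(L).
In L → L ): L is followed by ')', add FIRST(')') \ {ε} = { ')' }

Taking the union: FOLLOW(L) = { $, ')' }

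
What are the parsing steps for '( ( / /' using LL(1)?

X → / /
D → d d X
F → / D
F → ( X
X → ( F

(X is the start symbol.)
LL(1) parsing maintains a stack (initially the start symbol over $) and the input. At each step: if the stack top is a terminal, match it against the current input token; if it is a non-terminal N, replace it with the RHS of M[N, lookahead] (the unique production whose predict set contains the lookahead).

Stack is shown with the top on the left.

Stack  Input      Action
------------------------
X $    ( ( / / $  output X → ( F
( F $  ( ( / / $  match '('
F $    ( / / $    output F → ( X
( X $  ( / / $    match '('
X $    / / $      output X → / /
/ / $  / / $      match '/'
/ $    / $        match '/'
$      $          accept

The string is accepted.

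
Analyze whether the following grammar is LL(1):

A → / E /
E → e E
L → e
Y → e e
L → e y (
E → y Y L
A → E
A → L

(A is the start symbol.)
No. Predict set conflict for A: { 'e' }

Relevant sets:
  FIRST(E) = { 'e', 'y' }
  FIRST(L) = { 'e' }

For A:
  PREDICT(A → '/' E '/') = { '/' }
  PREDICT(A → E) = { 'e', 'y' }
  PREDICT(A → L) = { 'e' }
For E:
  PREDICT(E → e E) = { 'e' }
  PREDICT(E → y Y L) = { 'y' }
For L:
  PREDICT(L → e) = { 'e' }
  PREDICT(L → e y '(') = { 'e' }
Y has a single production, so nothing to check there.

Conflict found: Predict set conflict for A: { 'e' }
The grammar is NOT LL(1).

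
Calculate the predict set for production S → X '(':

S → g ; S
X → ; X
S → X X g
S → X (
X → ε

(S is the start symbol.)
{ '(', ';' }

PREDICT(S → X '(') = (FIRST(RHS) \ {ε}) ∪ (FOLLOW(S) if ε ∈ FIRST(RHS), i.e. RHS ⇒* ε)
FIRST(X) = { ';', ε }
FIRST(X '(') = { '(', ';' }
ε ∉ FIRST(X '('), so FOLLOW(S) is not added.
PREDICT(S → X '(') = { '(', ';' }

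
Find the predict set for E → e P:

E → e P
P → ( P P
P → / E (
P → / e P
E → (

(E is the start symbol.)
PREDICT(E → e P) = (FIRST(RHS) \ {ε}) ∪ (FOLLOW(E) if ε ∈ FIRST(RHS), i.e. RHS ⇒* ε)
FIRST(e P) = { 'e' }
ε ∉ FIRST(e P), so FOLLOW(E) is not added.
PREDICT(E → e P) = { 'e' }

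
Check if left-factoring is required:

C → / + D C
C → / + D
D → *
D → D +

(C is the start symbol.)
Left-factoring is needed when two productions for the same non-terminal
share a common prefix on the right-hand side.

Productions for C:
  C → / + D C
  C → / + D
Productions for D:
  D → *
  D → D +

Found common prefix '/ + D' in productions for C

Answer: Yes, C has productions with common prefix '/ + D'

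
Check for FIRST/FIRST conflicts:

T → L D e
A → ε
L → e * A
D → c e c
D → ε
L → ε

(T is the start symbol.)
Productions for L:
  L → e * A: FIRST = { 'e' }
  L → ε: FIRST = { ε }
Productions for D:
  D → c e c: FIRST = { 'c' }
  D → ε: FIRST = { ε }
T, A have only one production, so no FIRST/FIRST conflict is possible there.

All alternatives of each non-terminal have pairwise disjoint FIRST sets.

Answer: No FIRST/FIRST conflicts.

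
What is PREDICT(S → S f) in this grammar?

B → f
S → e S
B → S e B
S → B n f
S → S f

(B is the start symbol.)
PREDICT(S → S f) = (FIRST(RHS) \ {ε}) ∪ (FOLLOW(S) if ε ∈ FIRST(RHS), i.e. RHS ⇒* ε)
FIRST(S) = { 'e', 'f' }
FIRST(S f) = { 'e', 'f' }
ε ∉ FIRST(S f), so FOLLOW(S) is not added.
PREDICT(S → S f) = { 'e', 'f' }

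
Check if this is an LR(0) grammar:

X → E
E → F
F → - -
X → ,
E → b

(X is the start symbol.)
Yes, the grammar is LR(0)

Augment with X' → X and build the canonical LR(0) collection (I0 = CLOSURE({[X' → . X]}), then GOTO on every symbol after a dot until no new states appear). It has 8 states:
  I0: { [E → . F], [E → . b], [F → . - -], [X → . ,], [X → . E], [X' → . X] }  — shift
  I1: { [X → , .] }  — reduce
  I2: { [F → - . -] }  — shift
  I3: { [X → E .] }  — reduce
  I4: { [E → F .] }  — reduce
  I5: { [X' → X .] }  — accept
  I6: { [E → b .] }  — reduce
  I7: { [F → - - .] }  — reduce

Every state is either a pure shift/goto state or contains exactly one complete item and nothing to shift — no conflicts. The grammar is LR(0).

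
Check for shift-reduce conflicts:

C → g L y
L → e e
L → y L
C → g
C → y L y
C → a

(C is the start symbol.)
Yes — I3: [C → g .] vs [L → . e e]

A shift-reduce conflict occurs when an LR(0) state has both:
  - a complete (reduce) item [A → α .] (dot at the end), and
  - a shift item [B → β . c γ] (dot before a terminal).

Augment with C' → C and build the canonical LR(0) collection (I0 = CLOSURE({[C' → . C]}), then GOTO on every symbol after a dot until no new states appear). It has 13 states:
  I0: { [C → . a], [C → . g L y], [C → . g], [C → . y L y], [C' → . C] }  — shift
  I1: { [C' → C .] }  — accept
  I2: { [C → a .] }  — reduce
  I3: { [C → g . L y], [C → g .], [L → . e e], [L → . y L] }  — shift, reduce
  I4: { [C → y . L y], [L → . e e], [L → . y L] }  — shift
  I5: { [C → y L . y] }  — shift
  I6: { [L → e . e] }  — shift
  I7: { [L → . e e], [L → . y L], [L → y . L] }  — shift
  I8: { [L → y L .] }  — reduce
  I9: { [L → e e .] }  — reduce
  I10: { [C → y L y .] }  — reduce
  I11: { [C → g L . y] }  — shift
  I12: { [C → g L y .] }  — reduce

I3 contains reduce item [C → g .] and shift items [L → . e e], [L → . y L] — shift-reduce conflict.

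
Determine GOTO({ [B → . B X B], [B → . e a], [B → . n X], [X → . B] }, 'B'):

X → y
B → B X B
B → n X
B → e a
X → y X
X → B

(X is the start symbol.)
GOTO(I, 'B') = CLOSURE({ [A → αX.β] : [A → α.Xβ] ∈ I, X = 'B' })

Items with dot before 'B', with the dot advanced:
  [B → . B X B] → [B → B . X B]
  [X → . B] → [X → B .]
Closure of the advanced items:
  [B → B . X B] has the dot before X: add [X → . y], [X → . y X], [X → . B]
  [X → . B] has the dot before B: add [B → . B X B], [B → . n X], [B → . e a]

GOTO = { [B → . B X B], [B → . e a], [B → . n X], [B → B . X B], [X → . B], [X → . y X], [X → . y], [X → B .] }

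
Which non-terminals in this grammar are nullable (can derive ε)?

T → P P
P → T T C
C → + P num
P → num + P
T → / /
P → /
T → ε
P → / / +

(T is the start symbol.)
A non-terminal is nullable if it can derive ε (the empty string): either it has an ε-production, or it has a production whose right-hand side consists entirely of nullable non-terminals.

ε-productions: T → ε
So T is immediately nullable.
No further non-terminal can be added: every production for the remaining non-terminals contains a terminal or a non-nullable non-terminal.
Nullable = { 'T' }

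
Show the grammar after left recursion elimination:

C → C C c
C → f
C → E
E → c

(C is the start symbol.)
C is directly left-recursive. The standard transformation for
  A → A α₁ | ... | A α_m | β₁ | ... | β_n
is
  A  → β₁ A' | ... | β_n A'
  A' → α₁ A' | ... | α_m A' | ε

C → f becomes C → f C'
C → E becomes C → E C'
C → C C c becomes C' → C c C'
Add C' → ε

Productions for other non-terminals are unchanged:
  E → c

Resulting grammar:
C → f C'
C → E C'
C' → C c C'
C' → ε
E → c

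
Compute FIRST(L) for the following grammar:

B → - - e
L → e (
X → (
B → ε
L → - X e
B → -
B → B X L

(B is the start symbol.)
{ '-', 'e' }

To compute FIRST(L), examine every production with L on the left-hand side, reading each right-hand side left to right until a non-nullable symbol is reached.

From L → e (:
  - e is a terminal: add 'e' and stop
From L → - X e:
  - '-' is a terminal: add '-' and stop

Collecting: FIRST(L) = { '-', 'e' }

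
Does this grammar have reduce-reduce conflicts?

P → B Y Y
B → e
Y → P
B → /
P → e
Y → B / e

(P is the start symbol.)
A reduce-reduce conflict occurs when an LR(0) state has two complete items [A → α .] and [B → β .] — both call for a reduction, and with no lookahead the parser cannot choose between them.

Augment with P' → P and build the canonical LR(0) collection (I0 = CLOSURE({[P' → . P]}), then GOTO on every symbol after a dot until no new states appear). It has 11 states:
  I0: { [B → . /], [B → . e], [P → . B Y Y], [P → . e], [P' → . P] }  — shift
  I1: { [B → / .] }  — reduce
  I2: { [B → . /], [B → . e], [P → . B Y Y], [P → . e], [P → B . Y Y], [Y → . B / e], [Y → . P] }  — shift
  I3: { [P' → P .] }  — accept
  I4: { [B → e .], [P → e .] }  — 2 reduces
  I5: { [B → . /], [B → . e], [P → . B Y Y], [P → . e], [P → B . Y Y], [Y → . B / e], [Y → . P], [Y → B . / e] }  — shift
  I6: { [Y → P .] }  — reduce
  I7: { [B → . /], [B → . e], [P → . B Y Y], [P → . e], [P → B Y . Y], [Y → . B / e], [Y → . P] }  — shift
  I8: { [P → B Y Y .] }  — reduce
  I9: { [B → / .], [Y → B / . e] }  — shift, reduce
  I10: { [Y → B / e .] }  — reduce

I4 contains complete items [B → e .], [P → e .] — reduce-reduce conflict.

Answer: Yes — I4: [B → e .] vs [P → e .]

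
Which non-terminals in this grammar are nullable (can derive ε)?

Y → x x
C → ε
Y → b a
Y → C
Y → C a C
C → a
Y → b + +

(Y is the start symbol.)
A non-terminal is nullable if it can derive ε (the empty string): either it has an ε-production, or it has a production whose right-hand side consists entirely of nullable non-terminals.

ε-productions: C → ε
So C is immediately nullable.
Y → C: every symbol on the right is nullable, so Y is nullable too.
Every non-terminal is now nullable.
Nullable = { 'C', 'Y' }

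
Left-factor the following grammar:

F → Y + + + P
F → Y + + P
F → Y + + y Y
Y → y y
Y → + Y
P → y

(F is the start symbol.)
F → Y + + F'
F' → + P
F' → P
F' → y Y
Y → y y
Y → + Y
P → y

Left-factoring transforms A → αβ₁ | αβ₂ into A → αA' and A' → β₁ | β₂
(α is the longest common prefix among the alternatives). Repeat until
no nonterminal has two alternatives with a common prefix.

Round 1: F has alternatives sharing prefix 'Y + +'. Introduce F': F → Y + + F'
  Add: F' → + P
  Add: F' → P
  Add: F' → y Y

No remaining common prefixes — done.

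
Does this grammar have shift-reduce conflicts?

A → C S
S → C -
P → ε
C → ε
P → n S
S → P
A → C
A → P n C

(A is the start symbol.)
A shift-reduce conflict occurs when an LR(0) state has both:
  - a complete (reduce) item [A → α .] (dot at the end), and
  - a shift item [B → β . c γ] (dot before a terminal).

Augment with A' → A and build the canonical LR(0) collection (I0 = CLOSURE({[A' → . A]}), then GOTO on every symbol after a dot until no new states appear). It has 12 states:
  I0: { [A → . C S], [A → . C], [A → . P n C], [A' → . A], [C → .], [P → . n S], [P → .] }  — shift, 2 reduces
  I1: { [A' → A .] }  — accept
  I2: { [A → C . S], [A → C .], [C → .], [P → . n S], [P → .], [S → . C -], [S → . P] }  — shift, 3 reduces
  I3: { [A → P . n C] }  — shift
  I4: { [C → .], [P → . n S], [P → .], [P → n . S], [S → . C -], [S → . P] }  — shift, 2 reduces
  I5: { [S → C . -] }  — shift
  I6: { [S → P .] }  — reduce
  I7: { [P → n S .] }  — reduce
  I8: { [S → C - .] }  — reduce
  I9: { [A → P n . C], [C → .] }  — reduce
  I10: { [A → P n C .] }  — reduce
  I11: { [A → C S .] }  — reduce

I0 contains reduce items [C → .], [P → .] and shift item [P → . n S] — shift-reduce conflict.
I2 contains reduce items [A → C .], [C → .], [P → .] and shift item [P → . n S] — shift-reduce conflict.
I4 contains reduce items [C → .], [P → .] and shift item [P → . n S] — shift-reduce conflict.

Answer: Yes — I0: [C → .] vs [P → . n S]; I2: [A → C .] vs [P → . n S]; I4: [C → .] vs [P → . n S]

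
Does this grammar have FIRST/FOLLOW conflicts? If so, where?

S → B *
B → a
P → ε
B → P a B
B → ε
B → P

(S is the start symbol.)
A FIRST/FOLLOW conflict occurs when a non-terminal N has a nullable alternative N → β (β ⇒* ε) and another alternative N → α with FIRST(α) ∩ FOLLOW(N) ≠ ∅: on such a lookahead the parser cannot decide between expanding α and letting N vanish via β.

Nullable non-terminals: B, P.
FIRST sets used below: FIRST(P) = { ε }

B: nullable alternative(s) B → ε, B → P; FOLLOW(B) = { '*' }
  B → a: FIRST \ {ε} = { 'a' } — disjoint from FOLLOW(B)
  B → P a B: FIRST \ {ε} = { 'a' } — disjoint from FOLLOW(B)
  B → ε: FIRST \ {ε} = { } — disjoint from FOLLOW(B)
  B → P: FIRST \ {ε} = { } — disjoint from FOLLOW(B)
P has a nullable alternative but only one production, so nothing to check.

S has no nullable alternative, so no FIRST/FOLLOW check is needed there.

No FIRST/FOLLOW conflicts found.

Answer: No FIRST/FOLLOW conflicts.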